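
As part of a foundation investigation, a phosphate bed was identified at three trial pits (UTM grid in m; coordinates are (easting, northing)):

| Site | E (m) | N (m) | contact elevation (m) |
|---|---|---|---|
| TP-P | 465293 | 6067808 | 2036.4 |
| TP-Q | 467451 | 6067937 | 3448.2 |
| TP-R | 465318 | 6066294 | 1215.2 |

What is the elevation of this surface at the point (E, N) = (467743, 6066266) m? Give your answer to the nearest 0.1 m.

2706.1 m

Let the plane be z = a·E + b·N + c.
TP-Q−TP-P: 2158a + 129b = 1411.8;  TP-R−TP-P: 25a − 1514b = −821.2.
Solving gives a = 0.621180105, b = 0.552661494.
Then c = 2036.4 − a·465293 − b·6067808 = −3640438.19.
At (467743, 6066266): z = 290552.6 + 3352591.6 − 3640438.19 = 2706.1 m.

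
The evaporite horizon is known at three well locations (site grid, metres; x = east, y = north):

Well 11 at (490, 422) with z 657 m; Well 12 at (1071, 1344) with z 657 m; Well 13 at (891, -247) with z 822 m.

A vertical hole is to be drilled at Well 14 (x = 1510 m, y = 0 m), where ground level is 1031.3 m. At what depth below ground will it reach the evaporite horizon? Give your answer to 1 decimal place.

116.4 m

Two edge vectors: Well 11→Well 12 = (581, 922, 0), Well 11→Well 13 = (401, -669, 165).
Normal n = (Well 11→Well 12) × (Well 11→Well 13) = (152130, -95865, -758411).
So ∂z/∂x = −n_x/n_z = 0.200590 and ∂z/∂y = −n_y/n_z = −0.126402.
Intercept c from Well 11: 657 − 98.29 + 53.34 = 612.05.
At (1510, 0): z_contact = 302.89 + 0.00 + 612.05 = 914.94 m.
Depth below ground = 1031.3 − 914.94 = 116.4 m.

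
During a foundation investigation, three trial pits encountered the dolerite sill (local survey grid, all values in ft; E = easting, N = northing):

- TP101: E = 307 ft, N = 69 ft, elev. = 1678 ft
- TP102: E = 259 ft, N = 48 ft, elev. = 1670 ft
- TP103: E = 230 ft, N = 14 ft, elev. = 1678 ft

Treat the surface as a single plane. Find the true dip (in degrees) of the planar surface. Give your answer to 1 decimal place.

Two edge vectors: TP101→TP102 = (-48, -21, -8), TP101→TP103 = (-77, -55, 0).
Normal n = (TP101→TP102) × (TP101→TP103) = (-440, 616, 1023).
So ∂z/∂E = −n_x/n_z = 0.43011 and ∂z/∂N = −n_y/n_z = −0.60215.
Gradient magnitude |∇z| = √(a² + b²) = √(0.18499 + 0.36259) = 0.73998.
True dip = arctan(0.73998) = 36.5°, dipping toward NW (azimuth ≈ 324°).

36.5°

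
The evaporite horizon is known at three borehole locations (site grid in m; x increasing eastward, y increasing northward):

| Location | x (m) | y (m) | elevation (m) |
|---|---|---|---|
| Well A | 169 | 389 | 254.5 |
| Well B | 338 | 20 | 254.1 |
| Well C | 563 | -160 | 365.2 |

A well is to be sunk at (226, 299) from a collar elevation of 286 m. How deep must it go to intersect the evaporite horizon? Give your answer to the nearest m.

19 m

Two edge vectors: Well A→Well B = (169, -369, -0.4), Well A→Well C = (394, -549, 110.7).
Normal n = (Well A→Well B) × (Well A→Well C) = (-41067.9, -18865.9, 52605).
So ∂z/∂x = −n_x/n_z = 0.78068 and ∂z/∂y = −n_y/n_z = 0.35863.
Intercept c from Well A: 254.5 − 131.94 − 139.51 = −16.94.
At (226, 299): z_contact = 176.4 + 107.2 − 16.94 = 266.7 m.
Depth below ground = 286 − 266.7 = 19 m.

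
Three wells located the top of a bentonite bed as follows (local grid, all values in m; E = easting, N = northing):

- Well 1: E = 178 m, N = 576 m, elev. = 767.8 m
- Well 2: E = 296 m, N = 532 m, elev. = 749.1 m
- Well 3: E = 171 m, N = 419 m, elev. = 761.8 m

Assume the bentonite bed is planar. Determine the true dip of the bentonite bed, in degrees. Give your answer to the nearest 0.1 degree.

8.5°

Let the plane be z = a·E + b·N + c.
Well 2−Well 1: 118a − 44b = −18.7;  Well 3−Well 1: −7a − 157b = −6.
Solving gives a = −0.14187, b = 0.04454.
Gradient magnitude |∇z| = √(a² + b²) = √(0.02013 + 0.00198) = 0.14869.
True dip = arctan(0.14869) = 8.5°, dipping toward ESE (azimuth ≈ 107°).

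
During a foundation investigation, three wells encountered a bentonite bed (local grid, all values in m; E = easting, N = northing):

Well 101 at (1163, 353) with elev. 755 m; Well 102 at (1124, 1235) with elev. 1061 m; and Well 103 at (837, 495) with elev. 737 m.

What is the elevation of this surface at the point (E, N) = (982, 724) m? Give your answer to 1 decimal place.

Let the plane be z = a·E + b·N + c.
Well 102−Well 101: −39a + 882b = 306;  Well 103−Well 101: −326a + 142b = −18.
Solving gives a = 0.210387, b = 0.356242.
Then c = 755 − a·1163 − b·353 = 384.57.
At (982, 724): z = 206.6 + 257.9 + 384.57 = 849.1 m.

849.1 m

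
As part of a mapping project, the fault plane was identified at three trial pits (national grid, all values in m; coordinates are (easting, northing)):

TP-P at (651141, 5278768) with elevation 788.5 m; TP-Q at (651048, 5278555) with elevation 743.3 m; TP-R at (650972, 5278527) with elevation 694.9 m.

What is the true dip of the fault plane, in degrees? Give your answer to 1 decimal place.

Two edge vectors: TP-P→TP-Q = (-93, -213, -45.2), TP-P→TP-R = (-169, -241, -93.6).
Normal n = (TP-P→TP-Q) × (TP-P→TP-R) = (9043.6, -1066, -13584).
So ∂z/∂E = −n_x/n_z = 0.66575 and ∂z/∂N = −n_y/n_z = −0.07847.
Gradient magnitude |∇z| = √(a² + b²) = √(0.44323 + 0.00616) = 0.67036.
True dip = arctan(0.67036) = 33.8°, dipping toward W (azimuth ≈ 277°).

33.8°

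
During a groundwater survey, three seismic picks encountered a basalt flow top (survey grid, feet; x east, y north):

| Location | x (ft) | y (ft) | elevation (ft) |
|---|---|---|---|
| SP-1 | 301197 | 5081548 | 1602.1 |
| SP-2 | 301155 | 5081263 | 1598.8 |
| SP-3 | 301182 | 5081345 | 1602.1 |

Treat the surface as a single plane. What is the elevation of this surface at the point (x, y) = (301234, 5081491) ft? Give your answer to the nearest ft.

Two edge vectors: SP-1→SP-2 = (-42, -285, -3.3), SP-1→SP-3 = (-15, -203, 0).
Normal n = (SP-1→SP-2) × (SP-1→SP-3) = (-669.9, 49.5, 4251).
So ∂z/∂x = −n_x/n_z = 0.15758645 and ∂z/∂y = −n_y/n_z = −0.01164432.
Intercept c from SP-1: 1602.1 − 47464.57 + 59171.17 = 13308.70.
At (301234, 5081491): z = 47470.4 − 59170.5 + 13308.70 = 1608.6 ft.

1609 ft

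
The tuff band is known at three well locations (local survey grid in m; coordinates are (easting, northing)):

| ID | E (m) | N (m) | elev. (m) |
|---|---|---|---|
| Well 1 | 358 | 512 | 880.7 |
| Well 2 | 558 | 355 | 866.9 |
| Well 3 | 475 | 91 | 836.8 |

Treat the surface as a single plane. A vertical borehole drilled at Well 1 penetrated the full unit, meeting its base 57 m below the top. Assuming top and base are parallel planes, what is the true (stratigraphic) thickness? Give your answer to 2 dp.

56.66 m

Let the plane be z = a·E + b·N + c.
Well 2−Well 1: 200a − 157b = −13.8;  Well 3−Well 1: 117a − 421b = −43.9.
Solving gives a = 0.01644, b = 0.10885.
|∇z| = √(a²+b²) = 0.11008, so dip δ = arctan(0.11008) = 6.28°.
True thickness = vertical thickness × cos δ = 57 × cos 6.28° = 56.66 m.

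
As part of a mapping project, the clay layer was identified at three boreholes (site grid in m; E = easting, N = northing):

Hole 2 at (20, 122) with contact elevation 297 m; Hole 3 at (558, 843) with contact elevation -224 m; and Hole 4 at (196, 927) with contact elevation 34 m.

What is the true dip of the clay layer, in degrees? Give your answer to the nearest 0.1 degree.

Two edge vectors: Hole 2→Hole 3 = (538, 721, -521), Hole 2→Hole 4 = (176, 805, -263).
Normal n = (Hole 2→Hole 3) × (Hole 2→Hole 4) = (229782, 49798, 306194).
So ∂z/∂E = −n_x/n_z = −0.75045 and ∂z/∂N = −n_y/n_z = −0.16264.
Gradient magnitude |∇z| = √(a² + b²) = √(0.56317 + 0.02645) = 0.76787.
True dip = arctan(0.76787) = 37.5°, dipping toward ENE (azimuth ≈ 078°).

37.5°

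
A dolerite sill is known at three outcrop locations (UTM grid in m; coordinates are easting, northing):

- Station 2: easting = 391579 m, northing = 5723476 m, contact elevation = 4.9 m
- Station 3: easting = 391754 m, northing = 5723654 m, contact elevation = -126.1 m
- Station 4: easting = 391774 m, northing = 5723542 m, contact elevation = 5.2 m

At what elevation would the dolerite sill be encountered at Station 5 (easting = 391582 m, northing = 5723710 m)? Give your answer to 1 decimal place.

-252.6 m

Let the plane be z = a·easting + b·northing + c.
Station 3−Station 2: 175a + 178b = −131;  Station 4−Station 2: 195a + 66b = 0.3.
Solving gives a = 0.375621762, b = −1.105246114.
Then c = 4.9 − a·391579 − b·5723476 = 6178768.91.
At (391582, 5723710): z = 147086.7 − 6326108.2 + 6178768.91 = -252.6 m.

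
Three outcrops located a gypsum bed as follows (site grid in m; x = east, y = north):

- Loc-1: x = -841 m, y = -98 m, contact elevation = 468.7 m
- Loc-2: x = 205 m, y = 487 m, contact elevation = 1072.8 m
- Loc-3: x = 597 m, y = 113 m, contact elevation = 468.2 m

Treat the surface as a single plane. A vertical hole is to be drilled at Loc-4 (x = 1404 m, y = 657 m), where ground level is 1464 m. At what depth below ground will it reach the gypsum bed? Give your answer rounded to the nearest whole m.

400 m

Let the plane be z = a·x + b·y + c.
Loc-2−Loc-1: 1046a + 585b = 604.1;  Loc-3−Loc-1: 1438a + 211b = −0.5.
Solving gives a = −0.20589, b = 1.40078.
Then c = 468.7 − a·-841 − b·-98 = 432.83.
At (1404, 657): z_contact = −289.1 + 920.3 + 432.83 = 1064.1 m.
Depth below ground = 1464 − 1064.1 = 400 m.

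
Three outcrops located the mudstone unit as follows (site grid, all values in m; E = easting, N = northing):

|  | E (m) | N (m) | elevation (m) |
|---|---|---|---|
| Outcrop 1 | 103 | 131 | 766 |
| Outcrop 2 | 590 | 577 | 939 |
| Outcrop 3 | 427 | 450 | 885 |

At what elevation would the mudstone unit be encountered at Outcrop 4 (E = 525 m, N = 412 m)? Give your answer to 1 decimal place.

897.4 m

Two edge vectors: Outcrop 1→Outcrop 2 = (487, 446, 173), Outcrop 1→Outcrop 3 = (324, 319, 119).
Normal n = (Outcrop 1→Outcrop 2) × (Outcrop 1→Outcrop 3) = (-2113, -1901, 10849).
So ∂z/∂E = −n_x/n_z = 0.19476 and ∂z/∂N = −n_y/n_z = 0.17522.
Intercept c from Outcrop 1: 766 − 20.06 − 22.95 = 722.98.
At (525, 412): z = 102.3 + 72.2 + 722.98 = 897.4 m.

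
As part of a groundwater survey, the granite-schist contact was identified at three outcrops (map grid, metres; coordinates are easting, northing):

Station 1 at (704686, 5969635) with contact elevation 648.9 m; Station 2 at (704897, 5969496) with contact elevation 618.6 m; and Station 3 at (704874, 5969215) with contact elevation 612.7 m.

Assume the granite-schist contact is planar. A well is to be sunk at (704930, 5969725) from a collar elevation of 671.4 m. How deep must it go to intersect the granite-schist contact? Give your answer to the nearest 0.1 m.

49.7 m

Two edge vectors: Station 1→Station 2 = (211, -139, -30.3), Station 1→Station 3 = (188, -420, -36.2).
Normal n = (Station 1→Station 2) × (Station 1→Station 3) = (-7694.2, 1941.8, -62488).
So ∂z/∂easting = −n_x/n_z = −0.123130841 and ∂z/∂northing = −n_y/n_z = 0.031074766.
Intercept c from Station 1: 648.9 + 86768.58 − 185505.01 = −98087.53.
At (704930, 5969725): z_contact = −86798.62 + 185507.81 − 98087.53 = 621.65 m.
Depth below ground = 671.4 − 621.65 = 49.7 m.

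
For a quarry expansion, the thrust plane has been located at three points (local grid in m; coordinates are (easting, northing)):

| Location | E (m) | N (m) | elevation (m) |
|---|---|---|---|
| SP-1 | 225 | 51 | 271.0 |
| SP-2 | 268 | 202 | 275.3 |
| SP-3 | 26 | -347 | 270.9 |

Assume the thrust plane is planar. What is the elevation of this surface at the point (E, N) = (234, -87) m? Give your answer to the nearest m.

Two edge vectors: SP-1→SP-2 = (43, 151, 4.3), SP-1→SP-3 = (-199, -398, -0.1).
Normal n = (SP-1→SP-2) × (SP-1→SP-3) = (1696.3, -851.4, 12935).
So ∂z/∂E = −n_x/n_z = −0.13114 and ∂z/∂N = −n_y/n_z = 0.06582.
Intercept c from SP-1: 271 + 29.51 − 3.36 = 297.15.
At (234, -87): z = −30.7 − 5.7 + 297.15 = 260.7 m.

261 m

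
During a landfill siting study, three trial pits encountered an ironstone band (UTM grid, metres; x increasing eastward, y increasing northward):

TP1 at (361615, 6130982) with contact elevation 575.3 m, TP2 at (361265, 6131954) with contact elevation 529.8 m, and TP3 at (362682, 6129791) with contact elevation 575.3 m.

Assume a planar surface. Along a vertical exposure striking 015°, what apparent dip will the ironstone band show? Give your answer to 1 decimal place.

Let the plane be z = a·x + b·y + c.
TP2−TP1: −350a + 972b = −45.5;  TP3−TP1: 1067a − 1191b = 0.
Solving gives a = −0.08737, b = −0.07827.
Unit vector along 015° is (sin 15°, cos 15°) = (0.2588, 0.9659).
Slope in that direction = a·(0.2588) + b·(0.9659) = −0.09821.
Apparent dip = arctan|0.09821| = 5.6° (true dip is 6.7°, so apparent ≤ true as expected).

5.6°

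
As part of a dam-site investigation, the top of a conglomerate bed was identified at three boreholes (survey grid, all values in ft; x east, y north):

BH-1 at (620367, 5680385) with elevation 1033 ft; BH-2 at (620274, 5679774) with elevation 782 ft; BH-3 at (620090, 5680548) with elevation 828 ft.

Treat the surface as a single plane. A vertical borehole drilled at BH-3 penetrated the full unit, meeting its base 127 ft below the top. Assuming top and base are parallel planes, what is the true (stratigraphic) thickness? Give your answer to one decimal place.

92.5 ft

Let the plane be z = a·x + b·y + c.
BH-2−BH-1: −93a − 611b = −251;  BH-3−BH-1: −277a + 163b = −205.
Solving gives a = 0.90110, b = 0.27365.
|∇z| = √(a²+b²) = 0.94173, so dip δ = arctan(0.94173) = 43.28°.
True thickness = vertical thickness × cos δ = 127 × cos 43.28° = 92.5 ft.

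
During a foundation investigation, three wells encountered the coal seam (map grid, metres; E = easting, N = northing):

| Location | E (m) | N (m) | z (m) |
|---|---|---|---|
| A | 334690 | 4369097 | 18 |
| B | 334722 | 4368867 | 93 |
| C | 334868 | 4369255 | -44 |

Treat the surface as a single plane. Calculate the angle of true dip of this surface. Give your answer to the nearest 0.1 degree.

18.6°

Two edge vectors: A→B = (32, -230, 75), A→C = (178, 158, -62).
Normal n = (A→B) × (A→C) = (2410, 15334, 45996).
So ∂z/∂E = −n_x/n_z = −0.05240 and ∂z/∂N = −n_y/n_z = −0.33338.
Gradient magnitude |∇z| = √(a² + b²) = √(0.00275 + 0.11114) = 0.33747.
True dip = arctan(0.33747) = 18.6°, dipping toward N (azimuth ≈ 009°).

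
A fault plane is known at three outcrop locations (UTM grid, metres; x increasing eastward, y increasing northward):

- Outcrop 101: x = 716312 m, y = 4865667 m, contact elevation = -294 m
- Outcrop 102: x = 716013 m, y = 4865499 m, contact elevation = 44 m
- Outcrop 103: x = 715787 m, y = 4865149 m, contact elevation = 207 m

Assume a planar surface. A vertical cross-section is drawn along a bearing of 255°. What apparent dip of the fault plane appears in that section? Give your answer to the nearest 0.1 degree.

50.4°

Two edge vectors: Outcrop 101→Outcrop 102 = (-299, -168, 338), Outcrop 101→Outcrop 103 = (-525, -518, 501).
Normal n = (Outcrop 101→Outcrop 102) × (Outcrop 101→Outcrop 103) = (90916, -27651, 66682).
So ∂z/∂x = −n_x/n_z = −1.36343 and ∂z/∂y = −n_y/n_z = 0.41467.
Unit vector along 255° is (sin 255°, cos 255°) = (-0.9659, -0.2588).
Slope in that direction = a·(-0.9659) + b·(-0.2588) = 1.20964.
Apparent dip = arctan|1.20964| = 50.4° (true dip is 54.9°, so apparent ≤ true as expected).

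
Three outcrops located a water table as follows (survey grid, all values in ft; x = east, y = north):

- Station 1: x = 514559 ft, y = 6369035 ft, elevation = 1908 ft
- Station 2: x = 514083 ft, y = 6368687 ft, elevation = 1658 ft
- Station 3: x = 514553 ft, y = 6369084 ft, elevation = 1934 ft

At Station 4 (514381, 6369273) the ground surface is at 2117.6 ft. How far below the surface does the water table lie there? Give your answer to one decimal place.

102.1 ft

Let the plane be z = a·x + b·y + c.
Station 2−Station 1: −476a − 348b = −250;  Station 3−Station 1: −6a + 49b = 26.
Solving gives a = 0.126003463, b = 0.546041240.
Then c = 1908 − a·514559 − b·6369035 = −3540683.99.
At (514381, 6369273): z_contact = 64813.79 + 3477885.73 − 3540683.99 = 2015.53 ft.
Depth below ground = 2117.6 − 2015.53 = 102.1 ft.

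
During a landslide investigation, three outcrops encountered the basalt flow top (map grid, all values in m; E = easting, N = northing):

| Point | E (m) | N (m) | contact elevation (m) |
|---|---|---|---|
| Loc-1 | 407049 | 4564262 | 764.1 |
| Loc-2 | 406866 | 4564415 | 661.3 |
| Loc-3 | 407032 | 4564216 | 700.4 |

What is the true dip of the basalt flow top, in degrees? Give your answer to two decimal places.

57.86°

Two edge vectors: Loc-1→Loc-2 = (-183, 153, -102.8), Loc-1→Loc-3 = (-17, -46, -63.7).
Normal n = (Loc-1→Loc-2) × (Loc-1→Loc-3) = (-14474.9, -9909.5, 11019).
So ∂z/∂E = −n_x/n_z = 1.31363 and ∂z/∂N = −n_y/n_z = 0.89931.
Gradient magnitude |∇z| = √(a² + b²) = √(1.72563 + 0.80876) = 1.59198.
True dip = arctan(1.59198) = 57.86°, dipping toward SW (azimuth ≈ 236°).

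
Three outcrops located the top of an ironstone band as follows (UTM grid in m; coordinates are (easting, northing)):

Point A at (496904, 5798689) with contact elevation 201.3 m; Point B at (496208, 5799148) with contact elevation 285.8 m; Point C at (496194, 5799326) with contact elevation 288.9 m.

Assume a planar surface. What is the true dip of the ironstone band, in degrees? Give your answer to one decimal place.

6.6°

Two edge vectors: Point A→Point B = (-696, 459, 84.5), Point A→Point C = (-710, 637, 87.6).
Normal n = (Point A→Point B) × (Point A→Point C) = (-13618.1, 974.6, -117462).
So ∂z/∂E = −n_x/n_z = −0.11594 and ∂z/∂N = −n_y/n_z = 0.00830.
Gradient magnitude |∇z| = √(a² + b²) = √(0.01344 + 0.00007) = 0.11623.
True dip = arctan(0.11623) = 6.6°, dipping toward E (azimuth ≈ 094°).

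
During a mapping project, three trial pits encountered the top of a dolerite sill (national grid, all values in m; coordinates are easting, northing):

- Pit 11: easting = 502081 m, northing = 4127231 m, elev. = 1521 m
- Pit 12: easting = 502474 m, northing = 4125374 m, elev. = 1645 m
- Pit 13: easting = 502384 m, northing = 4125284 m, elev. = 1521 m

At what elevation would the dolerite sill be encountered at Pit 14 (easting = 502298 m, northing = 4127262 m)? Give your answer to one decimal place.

1785.5 m

Let the plane be z = a·easting + b·northing + c.
Pit 12−Pit 11: 393a − 1857b = 124;  Pit 13−Pit 11: 303a − 1947b = 0.
Solving gives a = 1.192237037, b = 0.185540741.
Then c = 1521 − a·502081 − b·4127231 = −1362848.06.
At (502298, 4127262): z = 598858.3 + 765775.2 − 1362848.06 = 1785.5 m.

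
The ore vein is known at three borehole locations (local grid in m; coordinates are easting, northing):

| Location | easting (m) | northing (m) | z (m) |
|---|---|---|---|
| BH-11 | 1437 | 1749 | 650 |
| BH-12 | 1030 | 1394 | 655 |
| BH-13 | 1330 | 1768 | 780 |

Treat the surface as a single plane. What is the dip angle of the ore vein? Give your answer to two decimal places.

Let the plane be z = a·easting + b·northing + c.
BH-12−BH-11: −407a − 355b = 5;  BH-13−BH-11: −107a + 19b = 130.
Solving gives a = −1.01153, b = 1.14561.
Gradient magnitude |∇z| = √(a² + b²) = √(1.02319 + 1.31242) = 1.52827.
True dip = arctan(1.52827) = 56.80°, dipping toward SE (azimuth ≈ 139°).

56.80°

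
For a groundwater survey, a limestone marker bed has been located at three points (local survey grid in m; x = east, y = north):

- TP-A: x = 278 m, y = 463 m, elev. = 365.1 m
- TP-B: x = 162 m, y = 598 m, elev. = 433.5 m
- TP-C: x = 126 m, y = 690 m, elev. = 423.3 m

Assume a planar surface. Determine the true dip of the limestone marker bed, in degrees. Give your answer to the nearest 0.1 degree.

55.6°

Let the plane be z = a·x + b·y + c.
TP-B−TP-A: −116a + 135b = 68.4;  TP-C−TP-A: −152a + 227b = 58.2.
Solving gives a = −1.31965, b = −0.62725.
Gradient magnitude |∇z| = √(a² + b²) = √(1.74147 + 0.39345) = 1.46114.
True dip = arctan(1.46114) = 55.6°, dipping toward ENE (azimuth ≈ 065°).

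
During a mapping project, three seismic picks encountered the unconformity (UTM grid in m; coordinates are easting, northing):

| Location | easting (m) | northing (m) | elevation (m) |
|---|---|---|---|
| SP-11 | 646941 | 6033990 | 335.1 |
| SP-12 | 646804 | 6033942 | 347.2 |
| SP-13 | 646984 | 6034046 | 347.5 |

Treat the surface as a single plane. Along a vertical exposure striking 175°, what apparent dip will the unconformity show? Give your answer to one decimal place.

Let the plane be z = a·easting + b·northing + c.
SP-12−SP-11: −137a − 48b = 12.1;  SP-13−SP-11: 43a + 56b = 12.4.
Solving gives a = −0.22696, b = 0.39570.
Unit vector along 175° is (sin 175°, cos 175°) = (0.0872, -0.9962).
Slope in that direction = a·(0.0872) + b·(-0.9962) = −0.41398.
Apparent dip = arctan|0.41398| = 22.5° (true dip is 24.5°, so apparent ≤ true as expected).

22.5°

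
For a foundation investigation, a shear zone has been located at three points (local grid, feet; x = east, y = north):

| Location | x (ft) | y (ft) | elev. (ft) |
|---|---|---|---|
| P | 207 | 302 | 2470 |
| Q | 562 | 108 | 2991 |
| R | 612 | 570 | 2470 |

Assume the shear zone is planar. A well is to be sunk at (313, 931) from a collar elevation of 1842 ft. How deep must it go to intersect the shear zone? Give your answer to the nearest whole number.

Let the plane be z = a·x + b·y + c.
Q−P: 355a − 194b = 521;  R−P: 405a + 268b = 0.
Solving gives a = 0.80380, b = −1.21470.
Then c = 2470 − a·207 − b·302 = 2670.45.
At (313, 931): z_contact = 251.6 − 1130.9 + 2670.45 = 1791.2 ft.
Depth below ground = 1842 − 1791.2 = 51 ft.

51 ft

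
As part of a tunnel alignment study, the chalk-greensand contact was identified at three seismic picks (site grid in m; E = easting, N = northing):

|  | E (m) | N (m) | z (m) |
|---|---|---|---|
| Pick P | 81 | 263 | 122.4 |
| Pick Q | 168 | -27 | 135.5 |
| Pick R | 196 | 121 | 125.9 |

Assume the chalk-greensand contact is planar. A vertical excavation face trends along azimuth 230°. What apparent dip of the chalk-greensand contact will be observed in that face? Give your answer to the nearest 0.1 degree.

Two edge vectors: Pick P→Pick Q = (87, -290, 13.1), Pick P→Pick R = (115, -142, 3.5).
Normal n = (Pick P→Pick Q) × (Pick P→Pick R) = (845.2, 1202, 20996).
So ∂z/∂E = −n_x/n_z = −0.04026 and ∂z/∂N = −n_y/n_z = −0.05725.
Unit vector along 230° is (sin 230°, cos 230°) = (-0.7660, -0.6428).
Slope in that direction = a·(-0.7660) + b·(-0.6428) = 0.06764.
Apparent dip = arctan|0.06764| = 3.9° (true dip is 4.0°, so apparent ≤ true as expected).

3.9°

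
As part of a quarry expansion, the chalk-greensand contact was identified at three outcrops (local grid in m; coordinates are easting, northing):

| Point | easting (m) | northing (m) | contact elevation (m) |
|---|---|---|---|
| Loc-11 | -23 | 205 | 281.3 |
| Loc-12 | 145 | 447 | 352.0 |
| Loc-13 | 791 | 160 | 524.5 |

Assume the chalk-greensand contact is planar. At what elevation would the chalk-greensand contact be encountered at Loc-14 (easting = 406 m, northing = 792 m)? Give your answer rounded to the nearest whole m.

Two edge vectors: Loc-11→Loc-12 = (168, 242, 70.7), Loc-11→Loc-13 = (814, -45, 243.2).
Normal n = (Loc-11→Loc-12) × (Loc-11→Loc-13) = (62035.9, 16692.2, -204548).
So ∂z/∂easting = −n_x/n_z = 0.30328 and ∂z/∂northing = −n_y/n_z = 0.08161.
Intercept c from Loc-11: 281.3 + 6.98 − 16.73 = 271.55.
At (406, 792): z = 123.1 + 64.6 + 271.55 = 459.3 m.

459 m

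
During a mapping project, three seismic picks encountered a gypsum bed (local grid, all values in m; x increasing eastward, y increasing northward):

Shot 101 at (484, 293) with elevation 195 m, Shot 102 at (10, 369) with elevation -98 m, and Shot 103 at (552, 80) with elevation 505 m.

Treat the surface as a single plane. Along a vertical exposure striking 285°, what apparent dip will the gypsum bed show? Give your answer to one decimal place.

Two edge vectors: Shot 101→Shot 102 = (-474, 76, -293), Shot 101→Shot 103 = (68, -213, 310).
Normal n = (Shot 101→Shot 102) × (Shot 101→Shot 103) = (-38849, 127016, 95794).
So ∂z/∂x = −n_x/n_z = 0.40555 and ∂z/∂y = −n_y/n_z = −1.32593.
Unit vector along 285° is (sin 285°, cos 285°) = (-0.9659, 0.2588).
Slope in that direction = a·(-0.9659) + b·(0.2588) = −0.73490.
Apparent dip = arctan|0.73490| = 36.3° (true dip is 54.2°, so apparent ≤ true as expected).

36.3°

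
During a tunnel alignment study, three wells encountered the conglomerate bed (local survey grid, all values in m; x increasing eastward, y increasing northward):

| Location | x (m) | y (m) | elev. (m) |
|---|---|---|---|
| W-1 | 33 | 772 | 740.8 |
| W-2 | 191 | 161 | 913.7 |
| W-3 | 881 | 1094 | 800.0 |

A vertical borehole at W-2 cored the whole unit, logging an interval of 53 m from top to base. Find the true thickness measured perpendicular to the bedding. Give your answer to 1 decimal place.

50.9 m

Let the plane be z = a·x + b·y + c.
W-2−W-1: 158a − 611b = 172.9;  W-3−W-1: 848a + 322b = 59.2.
Solving gives a = 0.16141, b = −0.24124.
|∇z| = √(a²+b²) = 0.29026, so dip δ = arctan(0.29026) = 16.19°.
True thickness = vertical thickness × cos δ = 53 × cos 16.19° = 50.9 m.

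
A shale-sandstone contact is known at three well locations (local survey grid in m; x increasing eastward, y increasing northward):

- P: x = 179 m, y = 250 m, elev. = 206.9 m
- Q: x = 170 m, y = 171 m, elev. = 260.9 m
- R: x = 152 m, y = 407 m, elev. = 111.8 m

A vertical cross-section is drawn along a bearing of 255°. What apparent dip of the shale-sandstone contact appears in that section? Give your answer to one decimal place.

23.4°

Two edge vectors: P→Q = (-9, -79, 54), P→R = (-27, 157, -95.1).
Normal n = (P→Q) × (P→R) = (-965.1, -2313.9, -3546).
So ∂z/∂x = −n_x/n_z = −0.27217 and ∂z/∂y = −n_y/n_z = −0.65254.
Unit vector along 255° is (sin 255°, cos 255°) = (-0.9659, -0.2588).
Slope in that direction = a·(-0.9659) + b·(-0.2588) = 0.43178.
Apparent dip = arctan|0.43178| = 23.4° (true dip is 35.3°, so apparent ≤ true as expected).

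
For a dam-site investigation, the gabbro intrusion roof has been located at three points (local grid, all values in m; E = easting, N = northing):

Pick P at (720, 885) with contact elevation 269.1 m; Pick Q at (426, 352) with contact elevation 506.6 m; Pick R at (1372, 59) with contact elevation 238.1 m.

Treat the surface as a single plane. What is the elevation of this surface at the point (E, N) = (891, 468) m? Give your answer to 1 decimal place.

Let the plane be z = a·E + b·N + c.
Pick Q−Pick P: −294a − 533b = 237.5;  Pick R−Pick P: 652a − 826b = −31.
Solving gives a = −0.360285, b = −0.246860.
Then c = 269.1 − a·720 − b·885 = 746.98.
At (891, 468): z = −321.0 − 115.5 + 746.98 = 310.4 m.

310.4 m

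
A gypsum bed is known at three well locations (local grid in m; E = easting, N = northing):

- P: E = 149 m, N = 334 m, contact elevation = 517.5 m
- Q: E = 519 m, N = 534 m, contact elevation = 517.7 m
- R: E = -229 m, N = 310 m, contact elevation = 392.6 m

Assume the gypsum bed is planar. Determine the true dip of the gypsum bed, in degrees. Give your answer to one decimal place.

Two edge vectors: P→Q = (370, 200, 0.2), P→R = (-378, -24, -124.9).
Normal n = (P→Q) × (P→R) = (-24975.2, 46137.4, 66720).
So ∂z/∂E = −n_x/n_z = 0.37433 and ∂z/∂N = −n_y/n_z = −0.69151.
Gradient magnitude |∇z| = √(a² + b²) = √(0.14012 + 0.47818) = 0.78632.
True dip = arctan(0.78632) = 38.2°, dipping toward NNW (azimuth ≈ 332°).

38.2°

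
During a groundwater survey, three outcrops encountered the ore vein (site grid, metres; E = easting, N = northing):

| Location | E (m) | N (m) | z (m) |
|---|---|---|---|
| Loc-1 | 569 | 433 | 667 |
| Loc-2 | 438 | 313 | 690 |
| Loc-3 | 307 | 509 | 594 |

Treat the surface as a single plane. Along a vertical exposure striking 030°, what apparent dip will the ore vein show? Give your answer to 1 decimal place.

Two edge vectors: Loc-1→Loc-2 = (-131, -120, 23), Loc-1→Loc-3 = (-262, 76, -73).
Normal n = (Loc-1→Loc-2) × (Loc-1→Loc-3) = (7012, -15589, -41396).
So ∂z/∂E = −n_x/n_z = 0.16939 and ∂z/∂N = −n_y/n_z = −0.37658.
Unit vector along 030° is (sin 30°, cos 30°) = (0.5000, 0.8660).
Slope in that direction = a·(0.5000) + b·(0.8660) = −0.24144.
Apparent dip = arctan|0.24144| = 13.6° (true dip is 22.4°, so apparent ≤ true as expected).

13.6°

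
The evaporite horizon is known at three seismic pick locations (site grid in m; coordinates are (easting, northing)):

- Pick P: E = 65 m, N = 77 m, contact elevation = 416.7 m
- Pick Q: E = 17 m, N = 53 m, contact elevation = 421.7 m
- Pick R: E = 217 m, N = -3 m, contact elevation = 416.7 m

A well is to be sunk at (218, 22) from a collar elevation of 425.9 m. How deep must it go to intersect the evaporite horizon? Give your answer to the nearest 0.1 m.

11.8 m

Let the plane be z = a·E + b·N + c.
Pick Q−Pick P: −48a − 24b = 5;  Pick R−Pick P: 152a − 80b = 0.
Solving gives a = −0.05342, b = −0.10150.
Then c = 416.7 − a·65 − b·77 = 427.99.
At (218, 22): z_contact = −11.65 − 2.23 + 427.99 = 414.11 m.
Depth below ground = 425.9 − 414.11 = 11.8 m.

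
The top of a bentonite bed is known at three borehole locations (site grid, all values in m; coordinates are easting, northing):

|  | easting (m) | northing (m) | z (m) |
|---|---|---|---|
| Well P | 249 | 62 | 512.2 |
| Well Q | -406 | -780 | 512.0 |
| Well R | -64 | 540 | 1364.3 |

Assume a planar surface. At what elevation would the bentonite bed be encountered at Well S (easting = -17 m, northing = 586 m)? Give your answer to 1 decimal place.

Let the plane be z = a·easting + b·northing + c.
Well Q−Well P: −655a − 842b = −0.2;  Well R−Well P: −313a + 478b = 852.1.
Solving gives a = −1.24406, b = 0.96801.
Then c = 512.2 − a·249 − b·62 = 761.96.
At (-17, 586): z = 21.1 + 567.3 + 761.96 = 1350.4 m.

1350.4 m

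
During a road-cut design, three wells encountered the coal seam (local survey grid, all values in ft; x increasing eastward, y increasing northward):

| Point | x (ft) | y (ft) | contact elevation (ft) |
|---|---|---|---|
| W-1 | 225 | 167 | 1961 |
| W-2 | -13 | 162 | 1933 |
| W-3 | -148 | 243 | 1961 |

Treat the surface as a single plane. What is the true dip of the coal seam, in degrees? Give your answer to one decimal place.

Two edge vectors: W-1→W-2 = (-238, -5, -28), W-1→W-3 = (-373, 76, 0).
Normal n = (W-1→W-2) × (W-1→W-3) = (2128, 10444, -19953).
So ∂z/∂x = −n_x/n_z = 0.10665 and ∂z/∂y = −n_y/n_z = 0.52343.
Gradient magnitude |∇z| = √(a² + b²) = √(0.01137 + 0.27398) = 0.53418.
True dip = arctan(0.53418) = 28.1°, dipping toward SSW (azimuth ≈ 192°).

28.1°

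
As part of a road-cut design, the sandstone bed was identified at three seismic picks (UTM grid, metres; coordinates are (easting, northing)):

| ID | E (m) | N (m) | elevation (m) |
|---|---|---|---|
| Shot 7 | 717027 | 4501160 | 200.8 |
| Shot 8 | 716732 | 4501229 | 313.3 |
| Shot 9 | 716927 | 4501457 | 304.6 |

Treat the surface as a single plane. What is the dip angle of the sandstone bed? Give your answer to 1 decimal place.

22.0°

Let the plane be z = a·E + b·N + c.
Shot 8−Shot 7: −295a + 69b = 112.5;  Shot 9−Shot 7: −100a + 297b = 103.8.
Solving gives a = −0.32522, b = 0.23999.
Gradient magnitude |∇z| = √(a² + b²) = √(0.10577 + 0.05760) = 0.40419.
True dip = arctan(0.40419) = 22.0°, dipping toward SE (azimuth ≈ 126°).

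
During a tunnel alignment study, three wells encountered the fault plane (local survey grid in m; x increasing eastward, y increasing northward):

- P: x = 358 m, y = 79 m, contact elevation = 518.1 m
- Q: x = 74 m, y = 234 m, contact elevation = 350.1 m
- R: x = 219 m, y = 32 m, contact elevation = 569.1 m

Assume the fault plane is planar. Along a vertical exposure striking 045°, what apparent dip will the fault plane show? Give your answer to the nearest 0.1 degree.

37.5°

Two edge vectors: P→Q = (-284, 155, -168), P→R = (-139, -47, 51).
Normal n = (P→Q) × (P→R) = (9, 37836, 34893).
So ∂z/∂x = −n_x/n_z = −0.00026 and ∂z/∂y = −n_y/n_z = −1.08434.
Unit vector along 045° is (sin 45°, cos 45°) = (0.7071, 0.7071).
Slope in that direction = a·(0.7071) + b·(0.7071) = −0.76693.
Apparent dip = arctan|0.76693| = 37.5° (true dip is 47.3°, so apparent ≤ true as expected).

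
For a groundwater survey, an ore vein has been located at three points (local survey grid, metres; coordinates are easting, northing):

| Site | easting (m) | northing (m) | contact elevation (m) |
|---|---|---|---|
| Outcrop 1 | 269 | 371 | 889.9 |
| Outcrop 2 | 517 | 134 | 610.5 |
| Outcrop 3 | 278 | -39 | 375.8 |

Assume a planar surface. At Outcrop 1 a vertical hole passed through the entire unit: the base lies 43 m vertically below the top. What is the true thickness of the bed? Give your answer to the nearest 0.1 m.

Two edge vectors: Outcrop 1→Outcrop 2 = (248, -237, -279.4), Outcrop 1→Outcrop 3 = (9, -410, -514.1).
Normal n = (Outcrop 1→Outcrop 2) × (Outcrop 1→Outcrop 3) = (7287.7, 124982.2, -99547).
So ∂z/∂easting = −n_x/n_z = 0.07321 and ∂z/∂northing = −n_y/n_z = 1.25551.
|∇z| = √(a²+b²) = 1.25764, so dip δ = arctan(1.25764) = 51.51°.
True thickness = vertical thickness × cos δ = 43 × cos 51.51° = 26.8 m.

26.8 m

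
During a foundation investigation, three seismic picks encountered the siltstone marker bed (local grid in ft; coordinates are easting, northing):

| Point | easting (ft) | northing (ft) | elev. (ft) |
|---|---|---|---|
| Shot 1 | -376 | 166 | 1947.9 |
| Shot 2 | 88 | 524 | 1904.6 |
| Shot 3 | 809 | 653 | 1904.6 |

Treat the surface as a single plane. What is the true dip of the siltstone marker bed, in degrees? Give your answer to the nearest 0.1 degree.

Let the plane be z = a·easting + b·northing + c.
Shot 2−Shot 1: 464a + 358b = −43.3;  Shot 3−Shot 1: 1185a + 487b = −43.3.
Solving gives a = 0.02817, b = −0.15746.
Gradient magnitude |∇z| = √(a² + b²) = √(0.00079 + 0.02480) = 0.15997.
True dip = arctan(0.15997) = 9.1°, dipping toward N (azimuth ≈ 350°).

9.1°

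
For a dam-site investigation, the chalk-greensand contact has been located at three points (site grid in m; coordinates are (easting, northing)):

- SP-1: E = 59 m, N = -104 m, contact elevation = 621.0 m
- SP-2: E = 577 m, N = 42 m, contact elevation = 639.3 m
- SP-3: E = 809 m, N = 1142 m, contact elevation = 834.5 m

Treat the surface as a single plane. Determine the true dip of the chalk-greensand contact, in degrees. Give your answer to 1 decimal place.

Two edge vectors: SP-1→SP-2 = (518, 146, 18.3), SP-1→SP-3 = (750, 1246, 213.5).
Normal n = (SP-1→SP-2) × (SP-1→SP-3) = (8369.2, -96868, 535928).
So ∂z/∂E = −n_x/n_z = −0.01562 and ∂z/∂N = −n_y/n_z = 0.18075.
Gradient magnitude |∇z| = √(a² + b²) = √(0.00024 + 0.03267) = 0.18142.
True dip = arctan(0.18142) = 10.3°, dipping toward S (azimuth ≈ 175°).

10.3°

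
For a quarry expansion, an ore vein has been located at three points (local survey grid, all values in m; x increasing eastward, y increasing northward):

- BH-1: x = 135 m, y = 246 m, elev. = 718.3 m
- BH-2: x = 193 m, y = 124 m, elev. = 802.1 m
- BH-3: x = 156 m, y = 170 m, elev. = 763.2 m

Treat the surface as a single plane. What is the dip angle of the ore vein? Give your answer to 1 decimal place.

33.6°

Two edge vectors: BH-1→BH-2 = (58, -122, 83.8), BH-1→BH-3 = (21, -76, 44.9).
Normal n = (BH-1→BH-2) × (BH-1→BH-3) = (891, -844.4, -1846).
So ∂z/∂x = −n_x/n_z = 0.48267 and ∂z/∂y = −n_y/n_z = −0.45742.
Gradient magnitude |∇z| = √(a² + b²) = √(0.23297 + 0.20923) = 0.66498.
True dip = arctan(0.66498) = 33.6°, dipping toward NW (azimuth ≈ 313°).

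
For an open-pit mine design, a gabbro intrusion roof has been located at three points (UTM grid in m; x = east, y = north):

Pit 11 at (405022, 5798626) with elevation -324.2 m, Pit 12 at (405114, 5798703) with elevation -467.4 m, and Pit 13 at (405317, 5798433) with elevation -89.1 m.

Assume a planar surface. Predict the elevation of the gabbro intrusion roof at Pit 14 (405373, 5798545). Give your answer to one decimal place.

-279.1 m

Two edge vectors: Pit 11→Pit 12 = (92, 77, -143.2), Pit 11→Pit 13 = (295, -193, 235.1).
Normal n = (Pit 11→Pit 12) × (Pit 11→Pit 13) = (-9534.9, -63873.2, -40471).
So ∂z/∂x = −n_x/n_z = −0.235598330 and ∂z/∂y = −n_y/n_z = −1.578246152.
Intercept c from Pit 11: -324.2 + 95422.51 + 9151659.17 = 9246757.48.
At (405373, 5798545): z = −95505.2 − 9151531.3 + 9246757.48 = -279.1 m.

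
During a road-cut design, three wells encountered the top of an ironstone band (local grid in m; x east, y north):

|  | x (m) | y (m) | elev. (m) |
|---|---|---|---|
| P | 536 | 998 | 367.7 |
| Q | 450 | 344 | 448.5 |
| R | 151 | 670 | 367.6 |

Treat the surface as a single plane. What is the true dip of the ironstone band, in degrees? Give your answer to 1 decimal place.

10.4°

Let the plane be z = a·x + b·y + c.
Q−P: −86a − 654b = 80.8;  R−P: −385a − 328b = −0.1.
Solving gives a = 0.11883, b = −0.13917.
Gradient magnitude |∇z| = √(a² + b²) = √(0.01412 + 0.01937) = 0.18300.
True dip = arctan(0.18300) = 10.4°, dipping toward NW (azimuth ≈ 320°).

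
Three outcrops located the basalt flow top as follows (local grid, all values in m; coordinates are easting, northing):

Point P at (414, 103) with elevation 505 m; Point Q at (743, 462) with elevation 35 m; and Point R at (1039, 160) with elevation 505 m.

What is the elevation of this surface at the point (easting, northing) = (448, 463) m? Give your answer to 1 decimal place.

-4.9 m

Two edge vectors: Point P→Point Q = (329, 359, -470), Point P→Point R = (625, 57, 0).
Normal n = (Point P→Point Q) × (Point P→Point R) = (26790, -293750, -205622).
So ∂z/∂easting = −n_x/n_z = 0.130288 and ∂z/∂northing = −n_y/n_z = −1.428592.
Intercept c from Point P: 505 − 53.94 + 147.15 = 598.21.
At (448, 463): z = 58.4 − 661.4 + 598.21 = -4.9 m.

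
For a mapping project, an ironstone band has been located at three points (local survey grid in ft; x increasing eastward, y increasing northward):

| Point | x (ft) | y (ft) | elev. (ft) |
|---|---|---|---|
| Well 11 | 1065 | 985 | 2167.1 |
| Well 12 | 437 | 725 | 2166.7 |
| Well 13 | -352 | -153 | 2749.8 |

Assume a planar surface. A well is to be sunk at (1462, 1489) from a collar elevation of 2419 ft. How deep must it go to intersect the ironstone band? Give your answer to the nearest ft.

611 ft

Two edge vectors: Well 11→Well 12 = (-628, -260, -0.4), Well 11→Well 13 = (-1417, -1138, 582.7).
Normal n = (Well 11→Well 12) × (Well 11→Well 13) = (-151957.2, 366502.4, 346244).
So ∂z/∂x = −n_x/n_z = 0.43887 and ∂z/∂y = −n_y/n_z = −1.05851.
Intercept c from Well 11: 2167.1 − 467.40 + 1042.63 = 2742.33.
At (1462, 1489): z_contact = 641.6 − 1576.1 + 2742.33 = 1807.8 ft.
Depth below ground = 2419 − 1807.8 = 611 ft.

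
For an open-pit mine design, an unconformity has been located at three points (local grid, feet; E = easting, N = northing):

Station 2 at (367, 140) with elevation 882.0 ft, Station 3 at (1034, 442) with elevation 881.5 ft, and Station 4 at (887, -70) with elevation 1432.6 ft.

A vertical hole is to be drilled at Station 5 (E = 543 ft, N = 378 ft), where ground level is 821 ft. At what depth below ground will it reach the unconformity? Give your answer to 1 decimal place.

135.0 ft

Two edge vectors: Station 2→Station 3 = (667, 302, -0.5), Station 2→Station 4 = (520, -210, 550.6).
Normal n = (Station 2→Station 3) × (Station 2→Station 4) = (166176.2, -367510.2, -297110).
So ∂z/∂E = −n_x/n_z = 0.559309 and ∂z/∂N = −n_y/n_z = −1.236950.
Intercept c from Station 2: 882 − 205.27 + 173.17 = 849.91.
At (543, 378): z_contact = 303.70 − 467.57 + 849.91 = 686.04 ft.
Depth below ground = 821 − 686.04 = 135.0 ft.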